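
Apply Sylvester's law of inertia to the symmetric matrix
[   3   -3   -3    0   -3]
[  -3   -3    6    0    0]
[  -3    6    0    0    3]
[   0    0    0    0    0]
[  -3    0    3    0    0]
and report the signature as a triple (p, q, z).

step 0: pivot 3 → sign +
step 1: pivot -6 → sign −
step 2: pivot -3/2 → sign −
step 3: row/col 3 already zero → sign 0
step 4: row/col 4 already zero → sign 0
signature = (1, 2, 2)

Answer: (1, 2, 2)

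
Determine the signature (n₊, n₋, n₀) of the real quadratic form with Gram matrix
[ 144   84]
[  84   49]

Answer: (1, 0, 1)

Derivation:
step 0: pivot 144 → sign +
step 1: row/col 1 already zero → sign 0
signature = (1, 0, 1)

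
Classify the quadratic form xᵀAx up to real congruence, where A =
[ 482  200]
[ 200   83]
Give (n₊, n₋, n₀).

step 0: pivot 482 → sign +
step 1: pivot 3/241 → sign +
signature = (2, 0, 0)

Answer: (2, 0, 0)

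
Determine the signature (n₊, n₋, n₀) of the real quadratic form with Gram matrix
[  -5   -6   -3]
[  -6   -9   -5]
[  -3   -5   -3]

Answer: (0, 3, 0)

Derivation:
step 0: pivot -5 → sign −
step 1: pivot -9/5 → sign −
step 2: pivot -1/9 → sign −
signature = (0, 3, 0)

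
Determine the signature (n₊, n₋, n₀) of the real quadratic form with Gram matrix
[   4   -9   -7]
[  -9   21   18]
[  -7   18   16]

Answer: (2, 1, 0)

Derivation:
step 0: pivot 4 → sign +
step 1: pivot 3/4 → sign +
step 2: pivot -3 → sign −
signature = (2, 1, 0)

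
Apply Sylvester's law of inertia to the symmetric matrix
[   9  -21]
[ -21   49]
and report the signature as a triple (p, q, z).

step 0: pivot 9 → sign +
step 1: row/col 1 already zero → sign 0
signature = (1, 0, 1)

Answer: (1, 0, 1)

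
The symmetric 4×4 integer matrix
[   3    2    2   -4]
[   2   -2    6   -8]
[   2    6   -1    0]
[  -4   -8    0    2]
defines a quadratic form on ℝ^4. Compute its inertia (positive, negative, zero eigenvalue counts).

Answer: (2, 2, 0)

Derivation:
step 0: pivot 3 → sign +
step 1: pivot -10/3 → sign −
step 2: pivot 21/5 → sign +
step 3: pivot -2/7 → sign −
signature = (2, 2, 0)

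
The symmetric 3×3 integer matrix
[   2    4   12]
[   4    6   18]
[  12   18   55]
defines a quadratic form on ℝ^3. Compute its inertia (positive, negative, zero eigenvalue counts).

Answer: (2, 1, 0)

Derivation:
step 0: pivot 2 → sign +
step 1: pivot -2 → sign −
step 2: pivot 1 → sign +
signature = (2, 1, 0)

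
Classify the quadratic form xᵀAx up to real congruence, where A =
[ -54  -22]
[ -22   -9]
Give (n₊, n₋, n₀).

step 0: pivot -54 → sign −
step 1: pivot -1/27 → sign −
signature = (0, 2, 0)

Answer: (0, 2, 0)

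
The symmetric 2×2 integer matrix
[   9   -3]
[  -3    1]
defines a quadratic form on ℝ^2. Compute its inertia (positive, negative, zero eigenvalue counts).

Answer: (1, 0, 1)

Derivation:
step 0: pivot 9 → sign +
step 1: row/col 1 already zero → sign 0
signature = (1, 0, 1)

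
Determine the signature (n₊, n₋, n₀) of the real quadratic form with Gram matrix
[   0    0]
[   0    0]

Answer: (0, 0, 2)

Derivation:
step 0: row/col 0 already zero → sign 0
step 1: row/col 1 already zero → sign 0
signature = (0, 0, 2)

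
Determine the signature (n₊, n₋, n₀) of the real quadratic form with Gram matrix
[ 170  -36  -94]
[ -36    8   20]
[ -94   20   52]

step 0: pivot 170 → sign +
step 1: pivot 32/85 → sign +
step 2: row/col 2 already zero → sign 0
signature = (2, 0, 1)

Answer: (2, 0, 1)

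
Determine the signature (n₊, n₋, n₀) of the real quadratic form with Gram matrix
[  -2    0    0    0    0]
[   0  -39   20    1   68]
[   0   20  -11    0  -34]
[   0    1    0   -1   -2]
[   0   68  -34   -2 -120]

Answer: (0, 5, 0)

Derivation:
step 0: pivot -2 → sign −
step 1: pivot -39 → sign −
step 2: pivot -29/39 → sign −
step 3: pivot -18/29 → sign −
step 4: pivot -2/9 → sign −
signature = (0, 5, 0)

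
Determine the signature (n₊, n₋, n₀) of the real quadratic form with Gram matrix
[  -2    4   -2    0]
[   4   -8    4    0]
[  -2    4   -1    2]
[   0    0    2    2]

Answer: (1, 2, 1)

Derivation:
step 0: pivot -2 → sign −
step 1: pivot 1 → sign +
step 2: pivot -2 → sign −
step 3: row/col 3 already zero → sign 0
signature = (1, 2, 1)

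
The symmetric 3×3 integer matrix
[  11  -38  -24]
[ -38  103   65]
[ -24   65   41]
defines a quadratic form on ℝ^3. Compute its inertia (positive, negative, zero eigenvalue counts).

Answer: (1, 2, 0)

Derivation:
step 0: pivot 11 → sign +
step 1: pivot -311/11 → sign −
step 2: pivot -6/311 → sign −
signature = (1, 2, 0)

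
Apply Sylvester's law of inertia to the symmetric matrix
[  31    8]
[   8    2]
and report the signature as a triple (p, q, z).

Answer: (1, 1, 0)

Derivation:
step 0: pivot 31 → sign +
step 1: pivot -2/31 → sign −
signature = (1, 1, 0)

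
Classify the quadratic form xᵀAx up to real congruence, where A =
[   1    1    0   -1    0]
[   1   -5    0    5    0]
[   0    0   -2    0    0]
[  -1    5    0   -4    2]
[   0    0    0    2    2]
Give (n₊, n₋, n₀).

step 0: pivot 1 → sign +
step 1: pivot -6 → sign −
step 2: pivot -2 → sign −
step 3: pivot 1 → sign +
step 4: pivot -2 → sign −
signature = (2, 3, 0)

Answer: (2, 3, 0)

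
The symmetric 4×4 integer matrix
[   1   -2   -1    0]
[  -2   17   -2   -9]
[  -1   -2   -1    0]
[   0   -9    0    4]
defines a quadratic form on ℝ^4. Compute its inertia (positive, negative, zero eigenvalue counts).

step 0: pivot 1 → sign +
step 1: pivot 13 → sign +
step 2: pivot -42/13 → sign −
step 3: pivot 1/7 → sign +
signature = (3, 1, 0)

Answer: (3, 1, 0)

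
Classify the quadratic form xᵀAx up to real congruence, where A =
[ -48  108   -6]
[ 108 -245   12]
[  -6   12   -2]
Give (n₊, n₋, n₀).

Answer: (0, 3, 0)

Derivation:
step 0: pivot -48 → sign −
step 1: pivot -2 → sign −
step 2: pivot -1/8 → sign −
signature = (0, 3, 0)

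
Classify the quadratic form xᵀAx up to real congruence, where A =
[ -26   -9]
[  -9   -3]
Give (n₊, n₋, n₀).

step 0: pivot -26 → sign −
step 1: pivot 3/26 → sign +
signature = (1, 1, 0)

Answer: (1, 1, 0)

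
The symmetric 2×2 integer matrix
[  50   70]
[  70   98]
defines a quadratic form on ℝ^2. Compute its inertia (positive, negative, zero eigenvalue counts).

Answer: (1, 0, 1)

Derivation:
step 0: pivot 50 → sign +
step 1: row/col 1 already zero → sign 0
signature = (1, 0, 1)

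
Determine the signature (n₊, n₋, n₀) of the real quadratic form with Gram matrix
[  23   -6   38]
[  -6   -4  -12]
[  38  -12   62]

Answer: (1, 1, 1)

Derivation:
step 0: pivot 23 → sign +
step 1: pivot -128/23 → sign −
step 2: row/col 2 already zero → sign 0
signature = (1, 1, 1)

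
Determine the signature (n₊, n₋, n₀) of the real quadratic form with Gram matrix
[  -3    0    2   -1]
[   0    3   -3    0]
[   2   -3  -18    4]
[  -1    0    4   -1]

step 0: pivot -3 → sign −
step 1: pivot 3 → sign +
step 2: pivot -59/3 → sign −
step 3: pivot -6/59 → sign −
signature = (1, 3, 0)

Answer: (1, 3, 0)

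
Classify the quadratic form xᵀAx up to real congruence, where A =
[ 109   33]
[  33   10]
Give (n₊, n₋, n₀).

Answer: (2, 0, 0)

Derivation:
step 0: pivot 109 → sign +
step 1: pivot 1/109 → sign +
signature = (2, 0, 0)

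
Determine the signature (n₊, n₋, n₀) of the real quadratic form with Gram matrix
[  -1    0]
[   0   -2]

Answer: (0, 2, 0)

Derivation:
step 0: pivot -1 → sign −
step 1: pivot -2 → sign −
signature = (0, 2, 0)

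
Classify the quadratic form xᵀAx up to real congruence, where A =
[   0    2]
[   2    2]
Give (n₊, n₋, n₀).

Answer: (1, 1, 0)

Derivation:
step 0: pivot 2 → sign +
step 1: pivot -2 → sign −
signature = (1, 1, 0)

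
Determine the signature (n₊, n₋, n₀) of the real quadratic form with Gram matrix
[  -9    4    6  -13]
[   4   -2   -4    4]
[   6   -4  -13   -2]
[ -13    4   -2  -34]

Answer: (0, 4, 0)

Derivation:
step 0: pivot -9 → sign −
step 1: pivot -2/9 → sign −
step 2: pivot -1 → sign −
step 3: pivot -1 → sign −
signature = (0, 4, 0)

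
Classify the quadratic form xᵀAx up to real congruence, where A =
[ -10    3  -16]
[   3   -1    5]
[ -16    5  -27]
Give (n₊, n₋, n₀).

step 0: pivot -10 → sign −
step 1: pivot -1/10 → sign −
step 2: pivot -1 → sign −
signature = (0, 3, 0)

Answer: (0, 3, 0)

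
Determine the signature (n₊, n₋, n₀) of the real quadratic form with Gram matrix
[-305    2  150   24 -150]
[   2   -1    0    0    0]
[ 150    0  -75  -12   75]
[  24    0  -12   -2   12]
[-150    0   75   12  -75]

Answer: (0, 4, 1)

Derivation:
step 0: pivot -305 → sign −
step 1: pivot -301/305 → sign −
step 2: pivot -75/301 → sign −
step 3: pivot -2/25 → sign −
step 4: row/col 4 already zero → sign 0
signature = (0, 4, 1)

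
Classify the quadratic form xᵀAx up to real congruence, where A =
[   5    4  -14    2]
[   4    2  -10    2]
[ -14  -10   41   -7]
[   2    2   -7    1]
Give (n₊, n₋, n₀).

step 0: pivot 5 → sign +
step 1: pivot -6/5 → sign −
step 2: pivot 3 → sign +
step 3: row/col 3 already zero → sign 0
signature = (2, 1, 1)

Answer: (2, 1, 1)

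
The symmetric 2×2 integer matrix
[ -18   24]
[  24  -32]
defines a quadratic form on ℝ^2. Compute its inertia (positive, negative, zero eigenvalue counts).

Answer: (0, 1, 1)

Derivation:
step 0: pivot -18 → sign −
step 1: row/col 1 already zero → sign 0
signature = (0, 1, 1)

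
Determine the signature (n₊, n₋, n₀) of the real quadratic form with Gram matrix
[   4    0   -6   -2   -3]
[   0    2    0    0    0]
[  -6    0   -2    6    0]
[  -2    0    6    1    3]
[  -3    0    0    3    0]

step 0: pivot 4 → sign +
step 1: pivot 2 → sign +
step 2: pivot -11 → sign −
step 3: pivot 9/11 → sign +
step 4: pivot -1/2 → sign −
signature = (3, 2, 0)

Answer: (3, 2, 0)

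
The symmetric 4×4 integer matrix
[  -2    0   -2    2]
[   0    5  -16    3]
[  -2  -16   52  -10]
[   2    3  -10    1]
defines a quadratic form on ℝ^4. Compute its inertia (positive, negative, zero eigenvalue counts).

step 0: pivot -2 → sign −
step 1: pivot 5 → sign +
step 2: pivot 14/5 → sign +
step 3: pivot -6/7 → sign −
signature = (2, 2, 0)

Answer: (2, 2, 0)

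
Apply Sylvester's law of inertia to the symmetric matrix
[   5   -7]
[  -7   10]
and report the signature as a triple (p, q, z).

Answer: (2, 0, 0)

Derivation:
step 0: pivot 5 → sign +
step 1: pivot 1/5 → sign +
signature = (2, 0, 0)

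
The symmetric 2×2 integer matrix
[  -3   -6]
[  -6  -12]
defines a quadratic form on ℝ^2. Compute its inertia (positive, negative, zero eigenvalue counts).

step 0: pivot -3 → sign −
step 1: row/col 1 already zero → sign 0
signature = (0, 1, 1)

Answer: (0, 1, 1)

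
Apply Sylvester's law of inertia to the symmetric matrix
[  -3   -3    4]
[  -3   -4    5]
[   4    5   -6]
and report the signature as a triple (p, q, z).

Answer: (1, 2, 0)

Derivation:
step 0: pivot -3 → sign −
step 1: pivot -1 → sign −
step 2: pivot 1/3 → sign +
signature = (1, 2, 0)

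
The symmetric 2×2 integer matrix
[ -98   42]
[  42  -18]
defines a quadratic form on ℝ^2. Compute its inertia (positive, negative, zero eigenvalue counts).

step 0: pivot -98 → sign −
step 1: row/col 1 already zero → sign 0
signature = (0, 1, 1)

Answer: (0, 1, 1)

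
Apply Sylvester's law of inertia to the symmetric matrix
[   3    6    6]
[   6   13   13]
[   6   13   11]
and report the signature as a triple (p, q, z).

step 0: pivot 3 → sign +
step 1: pivot 1 → sign +
step 2: pivot -2 → sign −
signature = (2, 1, 0)

Answer: (2, 1, 0)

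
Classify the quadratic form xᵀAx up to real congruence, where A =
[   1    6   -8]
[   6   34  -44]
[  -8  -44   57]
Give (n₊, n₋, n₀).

step 0: pivot 1 → sign +
step 1: pivot -2 → sign −
step 2: pivot 1 → sign +
signature = (2, 1, 0)

Answer: (2, 1, 0)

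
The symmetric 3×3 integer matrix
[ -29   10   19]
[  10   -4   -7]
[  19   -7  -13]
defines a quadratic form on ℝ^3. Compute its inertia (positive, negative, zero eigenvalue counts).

step 0: pivot -29 → sign −
step 1: pivot -16/29 → sign −
step 2: pivot -3/16 → sign −
signature = (0, 3, 0)

Answer: (0, 3, 0)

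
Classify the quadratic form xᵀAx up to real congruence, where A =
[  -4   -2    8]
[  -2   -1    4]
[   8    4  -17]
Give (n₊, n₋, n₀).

Answer: (0, 2, 1)

Derivation:
step 0: pivot -4 → sign −
step 1: pivot -1 → sign −
step 2: row/col 2 already zero → sign 0
signature = (0, 2, 1)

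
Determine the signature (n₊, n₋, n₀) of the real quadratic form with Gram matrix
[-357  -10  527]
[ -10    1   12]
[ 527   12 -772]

Answer: (1, 2, 0)

Derivation:
step 0: pivot -357 → sign −
step 1: pivot 457/357 → sign +
step 2: pivot -3/457 → sign −
signature = (1, 2, 0)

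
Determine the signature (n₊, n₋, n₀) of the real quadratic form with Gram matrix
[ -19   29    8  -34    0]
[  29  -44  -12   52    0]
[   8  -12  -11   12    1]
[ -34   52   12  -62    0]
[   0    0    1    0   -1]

Answer: (1, 4, 0)

Derivation:
step 0: pivot -19 → sign −
step 1: pivot 5/19 → sign +
step 2: pivot -39/5 → sign −
step 3: pivot -6/13 → sign −
step 4: pivot -2/3 → sign −
signature = (1, 4, 0)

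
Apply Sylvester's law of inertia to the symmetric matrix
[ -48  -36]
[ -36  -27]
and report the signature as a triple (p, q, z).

Answer: (0, 1, 1)

Derivation:
step 0: pivot -48 → sign −
step 1: row/col 1 already zero → sign 0
signature = (0, 1, 1)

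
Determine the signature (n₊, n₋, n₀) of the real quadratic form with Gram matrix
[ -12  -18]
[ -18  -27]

Answer: (0, 1, 1)

Derivation:
step 0: pivot -12 → sign −
step 1: row/col 1 already zero → sign 0
signature = (0, 1, 1)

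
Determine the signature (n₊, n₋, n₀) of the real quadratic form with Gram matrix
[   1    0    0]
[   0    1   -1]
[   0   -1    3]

step 0: pivot 1 → sign +
step 1: pivot 1 → sign +
step 2: pivot 2 → sign +
signature = (3, 0, 0)

Answer: (3, 0, 0)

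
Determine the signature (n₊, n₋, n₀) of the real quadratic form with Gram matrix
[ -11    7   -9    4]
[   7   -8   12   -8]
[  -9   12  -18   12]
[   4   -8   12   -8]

Answer: (1, 2, 1)

Derivation:
step 0: pivot -11 → sign −
step 1: pivot -39/11 → sign −
step 2: pivot 6/13 → sign +
step 3: row/col 3 already zero → sign 0
signature = (1, 2, 1)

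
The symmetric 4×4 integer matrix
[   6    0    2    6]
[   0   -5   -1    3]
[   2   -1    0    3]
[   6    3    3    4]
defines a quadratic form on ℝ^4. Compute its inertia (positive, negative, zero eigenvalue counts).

Answer: (2, 2, 0)

Derivation:
step 0: pivot 6 → sign +
step 1: pivot -5 → sign −
step 2: pivot -7/15 → sign −
step 3: pivot 1/7 → sign +
signature = (2, 2, 0)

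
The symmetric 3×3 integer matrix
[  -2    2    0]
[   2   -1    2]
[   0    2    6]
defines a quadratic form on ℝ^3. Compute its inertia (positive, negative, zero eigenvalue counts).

step 0: pivot -2 → sign −
step 1: pivot 1 → sign +
step 2: pivot 2 → sign +
signature = (2, 1, 0)

Answer: (2, 1, 0)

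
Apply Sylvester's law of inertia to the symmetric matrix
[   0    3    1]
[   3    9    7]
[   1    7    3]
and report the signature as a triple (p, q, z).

step 0: pivot 9 → sign +
step 1: pivot -1 → sign −
step 2: pivot -2/3 → sign −
signature = (1, 2, 0)

Answer: (1, 2, 0)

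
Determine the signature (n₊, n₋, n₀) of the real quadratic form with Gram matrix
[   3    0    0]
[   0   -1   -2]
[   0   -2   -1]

step 0: pivot 3 → sign +
step 1: pivot -1 → sign −
step 2: pivot 3 → sign +
signature = (2, 1, 0)

Answer: (2, 1, 0)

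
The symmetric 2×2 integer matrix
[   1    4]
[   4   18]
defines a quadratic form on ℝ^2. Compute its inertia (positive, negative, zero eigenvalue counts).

Answer: (2, 0, 0)

Derivation:
step 0: pivot 1 → sign +
step 1: pivot 2 → sign +
signature = (2, 0, 0)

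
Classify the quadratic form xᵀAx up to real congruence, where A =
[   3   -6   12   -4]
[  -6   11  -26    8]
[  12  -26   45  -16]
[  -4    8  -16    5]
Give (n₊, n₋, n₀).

step 0: pivot 3 → sign +
step 1: pivot -1 → sign −
step 2: pivot 1 → sign +
step 3: pivot -1/3 → sign −
signature = (2, 2, 0)

Answer: (2, 2, 0)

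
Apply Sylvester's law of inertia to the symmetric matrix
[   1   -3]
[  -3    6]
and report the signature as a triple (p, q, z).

Answer: (1, 1, 0)

Derivation:
step 0: pivot 1 → sign +
step 1: pivot -3 → sign −
signature = (1, 1, 0)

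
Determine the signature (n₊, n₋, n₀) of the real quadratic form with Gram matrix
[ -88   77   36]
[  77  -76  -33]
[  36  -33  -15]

step 0: pivot -88 → sign −
step 1: pivot -69/8 → sign −
step 2: pivot -3/253 → sign −
signature = (0, 3, 0)

Answer: (0, 3, 0)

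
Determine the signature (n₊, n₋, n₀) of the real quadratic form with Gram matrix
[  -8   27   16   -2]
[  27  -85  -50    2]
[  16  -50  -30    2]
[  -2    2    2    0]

step 0: pivot -8 → sign −
step 1: pivot 49/8 → sign +
step 2: pivot -30/49 → sign −
step 3: pivot -6/5 → sign −
signature = (1, 3, 0)

Answer: (1, 3, 0)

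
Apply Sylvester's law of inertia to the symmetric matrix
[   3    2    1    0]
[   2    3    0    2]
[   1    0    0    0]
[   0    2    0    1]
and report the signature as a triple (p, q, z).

Answer: (2, 2, 0)

Derivation:
step 0: pivot 3 → sign +
step 1: pivot 5/3 → sign +
step 2: pivot -3/5 → sign −
step 3: pivot -1/3 → sign −
signature = (2, 2, 0)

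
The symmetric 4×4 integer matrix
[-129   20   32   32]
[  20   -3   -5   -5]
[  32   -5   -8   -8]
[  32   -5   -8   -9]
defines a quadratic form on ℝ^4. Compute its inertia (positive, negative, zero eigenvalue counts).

step 0: pivot -129 → sign −
step 1: pivot 13/129 → sign +
step 2: pivot -1/13 → sign −
step 3: pivot -1 → sign −
signature = (1, 3, 0)

Answer: (1, 3, 0)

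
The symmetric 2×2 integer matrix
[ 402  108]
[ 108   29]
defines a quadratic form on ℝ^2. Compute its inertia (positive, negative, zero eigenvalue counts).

Answer: (1, 1, 0)

Derivation:
step 0: pivot 402 → sign +
step 1: pivot -1/67 → sign −
signature = (1, 1, 0)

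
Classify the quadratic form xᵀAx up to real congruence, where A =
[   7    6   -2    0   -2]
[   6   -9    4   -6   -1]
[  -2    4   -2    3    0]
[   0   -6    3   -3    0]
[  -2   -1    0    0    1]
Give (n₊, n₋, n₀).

Answer: (2, 3, 0)

Derivation:
step 0: pivot 7 → sign +
step 1: pivot -99/7 → sign −
step 2: pivot -26/99 → sign −
step 3: pivot 21/26 → sign +
step 4: pivot -2/7 → sign −
signature = (2, 3, 0)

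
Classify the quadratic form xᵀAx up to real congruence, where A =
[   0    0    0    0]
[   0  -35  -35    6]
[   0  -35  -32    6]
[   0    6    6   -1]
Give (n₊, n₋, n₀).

Answer: (2, 1, 1)

Derivation:
step 0: pivot -35 → sign −
step 1: pivot 3 → sign +
step 2: pivot 1/35 → sign +
step 3: row/col 3 already zero → sign 0
signature = (2, 1, 1)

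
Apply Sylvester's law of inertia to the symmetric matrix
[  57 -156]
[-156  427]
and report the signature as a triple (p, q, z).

Answer: (2, 0, 0)

Derivation:
step 0: pivot 57 → sign +
step 1: pivot 1/19 → sign +
signature = (2, 0, 0)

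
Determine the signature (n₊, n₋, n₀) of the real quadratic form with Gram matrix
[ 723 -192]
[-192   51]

Answer: (2, 0, 0)

Derivation:
step 0: pivot 723 → sign +
step 1: pivot 3/241 → sign +
signature = (2, 0, 0)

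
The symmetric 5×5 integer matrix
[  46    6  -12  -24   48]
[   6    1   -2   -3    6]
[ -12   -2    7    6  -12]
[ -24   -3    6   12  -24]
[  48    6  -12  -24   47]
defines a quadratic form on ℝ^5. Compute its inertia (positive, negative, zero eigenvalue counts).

Answer: (3, 2, 0)

Derivation:
step 0: pivot 46 → sign +
step 1: pivot 5/23 → sign +
step 2: pivot 3 → sign +
step 3: pivot -3/5 → sign −
step 4: pivot -1 → sign −
signature = (3, 2, 0)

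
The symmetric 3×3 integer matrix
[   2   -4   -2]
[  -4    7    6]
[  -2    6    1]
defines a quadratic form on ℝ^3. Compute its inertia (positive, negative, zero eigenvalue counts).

Answer: (2, 1, 0)

Derivation:
step 0: pivot 2 → sign +
step 1: pivot -1 → sign −
step 2: pivot 3 → sign +
signature = (2, 1, 0)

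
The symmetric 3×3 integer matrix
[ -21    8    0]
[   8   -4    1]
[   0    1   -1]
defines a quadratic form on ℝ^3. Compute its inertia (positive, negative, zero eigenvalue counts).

Answer: (1, 2, 0)

Derivation:
step 0: pivot -21 → sign −
step 1: pivot -20/21 → sign −
step 2: pivot 1/20 → sign +
signature = (1, 2, 0)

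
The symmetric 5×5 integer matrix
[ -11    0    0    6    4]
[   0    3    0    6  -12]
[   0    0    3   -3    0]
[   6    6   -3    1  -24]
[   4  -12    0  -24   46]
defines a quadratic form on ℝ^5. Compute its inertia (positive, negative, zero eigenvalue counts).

step 0: pivot -11 → sign −
step 1: pivot 3 → sign +
step 2: pivot 3 → sign +
step 3: pivot -118/11 → sign −
step 4: pivot -6/59 → sign −
signature = (2, 3, 0)

Answer: (2, 3, 0)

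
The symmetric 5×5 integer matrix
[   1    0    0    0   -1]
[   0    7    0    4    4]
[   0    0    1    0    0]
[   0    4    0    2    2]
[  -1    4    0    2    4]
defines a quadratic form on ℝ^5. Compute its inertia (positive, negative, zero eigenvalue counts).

Answer: (4, 1, 0)

Derivation:
step 0: pivot 1 → sign +
step 1: pivot 7 → sign +
step 2: pivot 1 → sign +
step 3: pivot -2/7 → sign −
step 4: pivot 1 → sign +
signature = (4, 1, 0)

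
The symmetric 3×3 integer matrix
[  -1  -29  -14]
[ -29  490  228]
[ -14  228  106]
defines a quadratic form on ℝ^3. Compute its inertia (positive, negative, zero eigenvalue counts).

Answer: (2, 1, 0)

Derivation:
step 0: pivot -1 → sign −
step 1: pivot 1331 → sign +
step 2: pivot 6/1331 → sign +
signature = (2, 1, 0)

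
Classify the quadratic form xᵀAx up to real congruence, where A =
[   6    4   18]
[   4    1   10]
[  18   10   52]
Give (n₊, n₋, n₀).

step 0: pivot 6 → sign +
step 1: pivot -5/3 → sign −
step 2: pivot 2/5 → sign +
signature = (2, 1, 0)

Answer: (2, 1, 0)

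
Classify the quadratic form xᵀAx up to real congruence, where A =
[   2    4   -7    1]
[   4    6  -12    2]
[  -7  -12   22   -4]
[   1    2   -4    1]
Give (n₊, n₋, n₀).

Answer: (2, 2, 0)

Derivation:
step 0: pivot 2 → sign +
step 1: pivot -2 → sign −
step 2: pivot -1/2 → sign −
step 3: pivot 1 → sign +
signature = (2, 2, 0)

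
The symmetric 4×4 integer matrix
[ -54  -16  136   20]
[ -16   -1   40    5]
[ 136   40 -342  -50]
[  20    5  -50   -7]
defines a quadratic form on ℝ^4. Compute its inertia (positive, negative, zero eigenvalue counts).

step 0: pivot -54 → sign −
step 1: pivot 101/27 → sign +
step 2: pivot 50/101 → sign +
step 3: row/col 3 already zero → sign 0
signature = (2, 1, 1)

Answer: (2, 1, 1)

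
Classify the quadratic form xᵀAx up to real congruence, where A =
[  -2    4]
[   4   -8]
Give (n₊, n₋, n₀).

step 0: pivot -2 → sign −
step 1: row/col 1 already zero → sign 0
signature = (0, 1, 1)

Answer: (0, 1, 1)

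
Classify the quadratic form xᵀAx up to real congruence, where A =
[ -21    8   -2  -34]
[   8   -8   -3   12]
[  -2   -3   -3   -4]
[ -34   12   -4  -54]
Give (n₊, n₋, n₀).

Answer: (2, 2, 0)

Derivation:
step 0: pivot -21 → sign −
step 1: pivot -104/21 → sign −
step 2: pivot 5/104 → sign +
step 3: pivot 6/5 → sign +
signature = (2, 2, 0)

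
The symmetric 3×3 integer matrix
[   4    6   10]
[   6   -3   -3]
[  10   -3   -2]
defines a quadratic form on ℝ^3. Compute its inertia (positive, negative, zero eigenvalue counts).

step 0: pivot 4 → sign +
step 1: pivot -12 → sign −
step 2: row/col 2 already zero → sign 0
signature = (1, 1, 1)

Answer: (1, 1, 1)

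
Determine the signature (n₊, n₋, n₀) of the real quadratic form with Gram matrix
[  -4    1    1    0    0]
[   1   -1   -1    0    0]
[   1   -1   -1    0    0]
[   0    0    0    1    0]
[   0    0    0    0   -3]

step 0: pivot -4 → sign −
step 1: pivot -3/4 → sign −
step 2: pivot 1 → sign +
step 3: pivot -3 → sign −
step 4: row/col 4 already zero → sign 0
signature = (1, 3, 1)

Answer: (1, 3, 1)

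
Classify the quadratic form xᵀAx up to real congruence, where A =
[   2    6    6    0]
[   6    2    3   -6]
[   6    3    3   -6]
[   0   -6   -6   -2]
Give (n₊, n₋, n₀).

Answer: (2, 2, 0)

Derivation:
step 0: pivot 2 → sign +
step 1: pivot -16 → sign −
step 2: pivot -15/16 → sign −
step 3: pivot 2/5 → sign +
signature = (2, 2, 0)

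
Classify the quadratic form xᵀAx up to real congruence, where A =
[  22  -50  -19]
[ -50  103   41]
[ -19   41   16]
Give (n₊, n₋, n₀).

step 0: pivot 22 → sign +
step 1: pivot -117/11 → sign −
step 2: pivot 1/26 → sign +
signature = (2, 1, 0)

Answer: (2, 1, 0)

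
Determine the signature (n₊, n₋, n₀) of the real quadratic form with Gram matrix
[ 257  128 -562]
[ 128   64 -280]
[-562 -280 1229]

step 0: pivot 257 → sign +
step 1: pivot 64/257 → sign +
step 2: row/col 2 already zero → sign 0
signature = (2, 0, 1)

Answer: (2, 0, 1)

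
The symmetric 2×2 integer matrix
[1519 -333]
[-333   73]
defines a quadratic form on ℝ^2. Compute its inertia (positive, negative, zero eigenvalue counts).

step 0: pivot 1519 → sign +
step 1: pivot -2/1519 → sign −
signature = (1, 1, 0)

Answer: (1, 1, 0)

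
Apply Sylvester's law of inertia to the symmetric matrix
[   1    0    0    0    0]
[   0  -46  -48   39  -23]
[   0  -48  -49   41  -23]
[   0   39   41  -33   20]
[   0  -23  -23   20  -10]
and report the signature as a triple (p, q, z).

Answer: (3, 2, 0)

Derivation:
step 0: pivot 1 → sign +
step 1: pivot -46 → sign −
step 2: pivot 25/23 → sign +
step 3: pivot -1/50 → sign −
step 4: pivot 3 → sign +
signature = (3, 2, 0)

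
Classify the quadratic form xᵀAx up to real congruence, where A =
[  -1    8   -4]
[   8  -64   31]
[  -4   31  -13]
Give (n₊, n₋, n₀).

Answer: (1, 2, 0)

Derivation:
step 0: pivot -1 → sign −
step 1: pivot 3 → sign +
step 2: pivot -1/3 → sign −
signature = (1, 2, 0)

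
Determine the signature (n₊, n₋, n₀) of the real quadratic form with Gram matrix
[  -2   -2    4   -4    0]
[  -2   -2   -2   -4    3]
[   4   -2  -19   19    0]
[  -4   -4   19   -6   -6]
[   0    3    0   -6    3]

step 0: pivot -2 → sign −
step 1: pivot -11 → sign −
step 2: pivot 36/11 → sign +
step 3: pivot 2 → sign +
step 4: pivot 1/8 → sign +
signature = (3, 2, 0)

Answer: (3, 2, 0)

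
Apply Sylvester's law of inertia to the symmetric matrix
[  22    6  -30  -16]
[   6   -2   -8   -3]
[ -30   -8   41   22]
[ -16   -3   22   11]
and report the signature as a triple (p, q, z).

Answer: (2, 2, 0)

Derivation:
step 0: pivot 22 → sign +
step 1: pivot -40/11 → sign −
step 2: pivot 1/10 → sign +
step 3: pivot -3/4 → sign −
signature = (2, 2, 0)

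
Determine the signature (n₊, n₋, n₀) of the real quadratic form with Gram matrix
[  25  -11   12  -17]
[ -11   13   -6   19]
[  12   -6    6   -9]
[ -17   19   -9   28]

Answer: (3, 0, 1)

Derivation:
step 0: pivot 25 → sign +
step 1: pivot 204/25 → sign +
step 2: pivot 3/17 → sign +
step 3: row/col 3 already zero → sign 0
signature = (3, 0, 1)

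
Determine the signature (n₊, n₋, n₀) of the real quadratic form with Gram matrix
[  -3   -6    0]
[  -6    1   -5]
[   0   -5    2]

step 0: pivot -3 → sign −
step 1: pivot 13 → sign +
step 2: pivot 1/13 → sign +
signature = (2, 1, 0)

Answer: (2, 1, 0)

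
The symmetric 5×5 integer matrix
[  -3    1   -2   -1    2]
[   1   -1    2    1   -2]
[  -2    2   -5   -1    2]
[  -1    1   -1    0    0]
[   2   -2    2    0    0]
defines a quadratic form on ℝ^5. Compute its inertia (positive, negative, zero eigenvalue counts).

Answer: (1, 3, 1)

Derivation:
step 0: pivot -3 → sign −
step 1: pivot -2/3 → sign −
step 2: pivot -1 → sign −
step 3: pivot 2 → sign +
step 4: row/col 4 already zero → sign 0
signature = (1, 3, 1)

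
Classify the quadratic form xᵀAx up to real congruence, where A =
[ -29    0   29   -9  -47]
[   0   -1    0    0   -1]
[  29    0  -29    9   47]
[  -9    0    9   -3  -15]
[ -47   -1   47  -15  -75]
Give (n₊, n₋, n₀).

Answer: (1, 3, 1)

Derivation:
step 0: pivot -29 → sign −
step 1: pivot -1 → sign −
step 2: pivot -6/29 → sign −
step 3: pivot 3 → sign +
step 4: row/col 4 already zero → sign 0
signature = (1, 3, 1)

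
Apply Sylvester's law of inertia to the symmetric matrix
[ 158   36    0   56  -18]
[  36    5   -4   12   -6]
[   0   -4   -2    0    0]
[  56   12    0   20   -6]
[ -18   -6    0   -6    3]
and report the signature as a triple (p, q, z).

step 0: pivot 158 → sign +
step 1: pivot -253/79 → sign −
step 2: pivot 758/253 → sign +
step 3: pivot 12/379 → sign +
step 4: row/col 4 already zero → sign 0
signature = (3, 1, 1)

Answer: (3, 1, 1)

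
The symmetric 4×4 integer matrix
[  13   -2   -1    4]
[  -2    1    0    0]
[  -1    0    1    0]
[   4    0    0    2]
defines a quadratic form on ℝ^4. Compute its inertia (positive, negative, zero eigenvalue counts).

Answer: (3, 0, 1)

Derivation:
step 0: pivot 13 → sign +
step 1: pivot 9/13 → sign +
step 2: pivot 8/9 → sign +
step 3: row/col 3 already zero → sign 0
signature = (3, 0, 1)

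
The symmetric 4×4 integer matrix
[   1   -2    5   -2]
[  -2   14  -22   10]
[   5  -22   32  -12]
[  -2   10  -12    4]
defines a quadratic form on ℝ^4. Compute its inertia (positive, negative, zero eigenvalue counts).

step 0: pivot 1 → sign +
step 1: pivot 10 → sign +
step 2: pivot -37/5 → sign −
step 3: pivot 2/37 → sign +
signature = (3, 1, 0)

Answer: (3, 1, 0)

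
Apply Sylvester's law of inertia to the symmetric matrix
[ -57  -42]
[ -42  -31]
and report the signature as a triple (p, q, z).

step 0: pivot -57 → sign −
step 1: pivot -1/19 → sign −
signature = (0, 2, 0)

Answer: (0, 2, 0)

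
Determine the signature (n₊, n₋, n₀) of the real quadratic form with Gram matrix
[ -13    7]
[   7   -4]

step 0: pivot -13 → sign −
step 1: pivot -3/13 → sign −
signature = (0, 2, 0)

Answer: (0, 2, 0)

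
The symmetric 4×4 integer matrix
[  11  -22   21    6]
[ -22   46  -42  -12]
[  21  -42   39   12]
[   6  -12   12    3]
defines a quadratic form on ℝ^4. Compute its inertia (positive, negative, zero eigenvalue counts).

step 0: pivot 11 → sign +
step 1: pivot 2 → sign +
step 2: pivot -12/11 → sign −
step 3: row/col 3 already zero → sign 0
signature = (2, 1, 1)

Answer: (2, 1, 1)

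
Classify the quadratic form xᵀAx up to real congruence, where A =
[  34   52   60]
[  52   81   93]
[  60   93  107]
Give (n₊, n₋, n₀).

Answer: (3, 0, 0)

Derivation:
step 0: pivot 34 → sign +
step 1: pivot 25/17 → sign +
step 2: pivot 2/25 → sign +
signature = (3, 0, 0)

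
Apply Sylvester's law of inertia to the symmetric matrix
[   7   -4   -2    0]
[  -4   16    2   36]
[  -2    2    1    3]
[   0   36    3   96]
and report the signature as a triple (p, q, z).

Answer: (3, 0, 1)

Derivation:
step 0: pivot 7 → sign +
step 1: pivot 96/7 → sign +
step 2: pivot 3/8 → sign +
step 3: row/col 3 already zero → sign 0
signature = (3, 0, 1)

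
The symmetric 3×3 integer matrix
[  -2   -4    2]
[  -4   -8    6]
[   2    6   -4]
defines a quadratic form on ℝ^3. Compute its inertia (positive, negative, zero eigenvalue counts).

Answer: (1, 2, 0)

Derivation:
step 0: pivot -2 → sign −
step 1: pivot -2 → sign −
step 2: pivot 2 → sign +
signature = (1, 2, 0)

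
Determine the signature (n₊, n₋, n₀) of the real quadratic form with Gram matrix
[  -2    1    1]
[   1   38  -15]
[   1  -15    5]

step 0: pivot -2 → sign −
step 1: pivot 77/2 → sign +
step 2: pivot 3/77 → sign +
signature = (2, 1, 0)

Answer: (2, 1, 0)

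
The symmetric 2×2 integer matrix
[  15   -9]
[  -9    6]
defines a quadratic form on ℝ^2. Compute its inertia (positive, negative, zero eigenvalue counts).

step 0: pivot 15 → sign +
step 1: pivot 3/5 → sign +
signature = (2, 0, 0)

Answer: (2, 0, 0)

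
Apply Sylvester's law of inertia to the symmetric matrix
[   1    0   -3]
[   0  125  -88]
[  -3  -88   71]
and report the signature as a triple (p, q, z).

Answer: (3, 0, 0)

Derivation:
step 0: pivot 1 → sign +
step 1: pivot 125 → sign +
step 2: pivot 6/125 → sign +
signature = (3, 0, 0)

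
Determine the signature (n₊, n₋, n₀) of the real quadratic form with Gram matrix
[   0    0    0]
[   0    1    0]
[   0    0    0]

step 0: pivot 1 → sign +
step 1: row/col 1 already zero → sign 0
step 2: row/col 2 already zero → sign 0
signature = (1, 0, 2)

Answer: (1, 0, 2)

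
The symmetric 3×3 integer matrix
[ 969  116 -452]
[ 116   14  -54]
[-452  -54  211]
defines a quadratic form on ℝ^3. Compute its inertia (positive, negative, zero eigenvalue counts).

Answer: (3, 0, 0)

Derivation:
step 0: pivot 969 → sign +
step 1: pivot 110/969 → sign +
step 2: pivot 3/55 → sign +
signature = (3, 0, 0)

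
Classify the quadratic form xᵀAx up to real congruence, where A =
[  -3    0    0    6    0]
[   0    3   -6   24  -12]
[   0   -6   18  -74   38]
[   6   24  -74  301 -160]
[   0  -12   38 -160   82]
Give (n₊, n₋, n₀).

step 0: pivot -3 → sign −
step 1: pivot 3 → sign +
step 2: pivot 6 → sign +
step 3: pivot 25/3 → sign +
step 4: row/col 4 already zero → sign 0
signature = (3, 1, 1)

Answer: (3, 1, 1)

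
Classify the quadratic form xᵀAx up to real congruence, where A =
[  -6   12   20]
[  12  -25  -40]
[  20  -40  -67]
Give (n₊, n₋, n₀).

step 0: pivot -6 → sign −
step 1: pivot -1 → sign −
step 2: pivot -1/3 → sign −
signature = (0, 3, 0)

Answer: (0, 3, 0)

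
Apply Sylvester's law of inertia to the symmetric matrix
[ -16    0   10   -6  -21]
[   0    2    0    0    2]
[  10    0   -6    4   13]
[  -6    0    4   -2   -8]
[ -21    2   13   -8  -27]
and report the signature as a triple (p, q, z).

Answer: (2, 2, 1)

Derivation:
step 0: pivot -16 → sign −
step 1: pivot 2 → sign +
step 2: pivot 1/4 → sign +
step 3: pivot -3/2 → sign −
step 4: row/col 4 already zero → sign 0
signature = (2, 2, 1)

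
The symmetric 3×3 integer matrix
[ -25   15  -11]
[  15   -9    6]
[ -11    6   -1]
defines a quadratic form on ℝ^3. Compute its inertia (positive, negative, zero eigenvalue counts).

step 0: pivot -25 → sign −
step 1: pivot 96/25 → sign +
step 2: pivot -3/32 → sign −
signature = (1, 2, 0)

Answer: (1, 2, 0)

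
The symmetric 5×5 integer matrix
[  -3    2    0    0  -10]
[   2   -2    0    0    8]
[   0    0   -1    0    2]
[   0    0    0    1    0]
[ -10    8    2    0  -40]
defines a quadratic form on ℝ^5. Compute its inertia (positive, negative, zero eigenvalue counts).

Answer: (1, 3, 1)

Derivation:
step 0: pivot -3 → sign −
step 1: pivot -2/3 → sign −
step 2: pivot -1 → sign −
step 3: pivot 1 → sign +
step 4: row/col 4 already zero → sign 0
signature = (1, 3, 1)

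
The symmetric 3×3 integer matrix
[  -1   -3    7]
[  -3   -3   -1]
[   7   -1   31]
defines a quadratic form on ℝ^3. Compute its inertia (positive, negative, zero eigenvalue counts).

step 0: pivot -1 → sign −
step 1: pivot 6 → sign +
step 2: pivot -2/3 → sign −
signature = (1, 2, 0)

Answer: (1, 2, 0)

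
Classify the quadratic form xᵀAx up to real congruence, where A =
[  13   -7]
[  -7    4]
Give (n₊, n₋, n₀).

Answer: (2, 0, 0)

Derivation:
step 0: pivot 13 → sign +
step 1: pivot 3/13 → sign +
signature = (2, 0, 0)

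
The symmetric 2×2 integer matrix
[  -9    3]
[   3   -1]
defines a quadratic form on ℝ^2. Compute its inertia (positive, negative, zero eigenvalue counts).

Answer: (0, 1, 1)

Derivation:
step 0: pivot -9 → sign −
step 1: row/col 1 already zero → sign 0
signature = (0, 1, 1)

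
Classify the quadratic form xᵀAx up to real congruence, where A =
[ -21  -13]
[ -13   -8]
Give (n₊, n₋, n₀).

Answer: (1, 1, 0)

Derivation:
step 0: pivot -21 → sign −
step 1: pivot 1/21 → sign +
signature = (1, 1, 0)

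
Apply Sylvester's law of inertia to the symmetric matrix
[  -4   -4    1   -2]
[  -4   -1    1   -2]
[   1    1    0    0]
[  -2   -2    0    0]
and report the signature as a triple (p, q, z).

Answer: (2, 1, 1)

Derivation:
step 0: pivot -4 → sign −
step 1: pivot 3 → sign +
step 2: pivot 1/4 → sign +
step 3: row/col 3 already zero → sign 0
signature = (2, 1, 1)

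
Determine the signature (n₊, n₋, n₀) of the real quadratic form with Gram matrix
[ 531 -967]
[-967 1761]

step 0: pivot 531 → sign +
step 1: pivot 2/531 → sign +
signature = (2, 0, 0)

Answer: (2, 0, 0)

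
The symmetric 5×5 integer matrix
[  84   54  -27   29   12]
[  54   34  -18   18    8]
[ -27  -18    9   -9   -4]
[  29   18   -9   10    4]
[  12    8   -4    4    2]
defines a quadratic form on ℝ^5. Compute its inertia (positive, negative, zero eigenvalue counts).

step 0: pivot 84 → sign +
step 1: pivot -5/7 → sign −
step 2: pivot 9/10 → sign +
step 3: pivot -1/3 → sign −
step 4: pivot 2/9 → sign +
signature = (3, 2, 0)

Answer: (3, 2, 0)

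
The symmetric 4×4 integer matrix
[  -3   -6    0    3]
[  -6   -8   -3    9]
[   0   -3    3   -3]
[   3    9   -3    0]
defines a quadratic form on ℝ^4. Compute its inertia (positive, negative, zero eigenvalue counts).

Answer: (2, 1, 1)

Derivation:
step 0: pivot -3 → sign −
step 1: pivot 4 → sign +
step 2: pivot 3/4 → sign +
step 3: row/col 3 already zero → sign 0
signature = (2, 1, 1)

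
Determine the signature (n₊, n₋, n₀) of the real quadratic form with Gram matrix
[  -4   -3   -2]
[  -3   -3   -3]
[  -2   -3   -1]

Answer: (1, 2, 0)

Derivation:
step 0: pivot -4 → sign −
step 1: pivot -3/4 → sign −
step 2: pivot 3 → sign +
signature = (1, 2, 0)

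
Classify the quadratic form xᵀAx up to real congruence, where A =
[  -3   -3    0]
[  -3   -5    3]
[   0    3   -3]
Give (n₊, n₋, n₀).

step 0: pivot -3 → sign −
step 1: pivot -2 → sign −
step 2: pivot 3/2 → sign +
signature = (1, 2, 0)

Answer: (1, 2, 0)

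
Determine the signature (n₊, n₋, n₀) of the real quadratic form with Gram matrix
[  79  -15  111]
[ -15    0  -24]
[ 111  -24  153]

step 0: pivot 79 → sign +
step 1: pivot -225/79 → sign −
step 2: pivot 1/25 → sign +
signature = (2, 1, 0)

Answer: (2, 1, 0)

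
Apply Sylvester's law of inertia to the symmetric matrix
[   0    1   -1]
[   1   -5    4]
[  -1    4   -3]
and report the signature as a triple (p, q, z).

step 0: pivot -5 → sign −
step 1: pivot 1/5 → sign +
step 2: row/col 2 already zero → sign 0
signature = (1, 1, 1)

Answer: (1, 1, 1)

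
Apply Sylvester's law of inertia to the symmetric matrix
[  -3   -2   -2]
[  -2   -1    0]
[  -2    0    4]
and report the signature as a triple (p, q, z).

step 0: pivot -3 → sign −
step 1: pivot 1/3 → sign +
step 2: row/col 2 already zero → sign 0
signature = (1, 1, 1)

Answer: (1, 1, 1)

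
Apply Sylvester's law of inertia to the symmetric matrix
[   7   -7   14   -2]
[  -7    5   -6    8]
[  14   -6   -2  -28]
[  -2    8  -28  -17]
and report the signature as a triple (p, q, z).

step 0: pivot 7 → sign +
step 1: pivot -2 → sign −
step 2: pivot 2 → sign +
step 3: pivot 3/7 → sign +
signature = (3, 1, 0)

Answer: (3, 1, 0)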